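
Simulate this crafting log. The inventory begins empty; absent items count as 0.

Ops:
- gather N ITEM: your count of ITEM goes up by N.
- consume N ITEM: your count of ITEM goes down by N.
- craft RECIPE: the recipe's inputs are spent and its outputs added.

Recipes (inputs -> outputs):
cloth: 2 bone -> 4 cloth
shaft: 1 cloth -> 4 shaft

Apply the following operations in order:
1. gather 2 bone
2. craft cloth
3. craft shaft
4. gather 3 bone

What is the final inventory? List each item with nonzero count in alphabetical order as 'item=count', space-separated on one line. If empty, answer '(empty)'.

Answer: bone=3 cloth=3 shaft=4

Derivation:
After 1 (gather 2 bone): bone=2
After 2 (craft cloth): cloth=4
After 3 (craft shaft): cloth=3 shaft=4
After 4 (gather 3 bone): bone=3 cloth=3 shaft=4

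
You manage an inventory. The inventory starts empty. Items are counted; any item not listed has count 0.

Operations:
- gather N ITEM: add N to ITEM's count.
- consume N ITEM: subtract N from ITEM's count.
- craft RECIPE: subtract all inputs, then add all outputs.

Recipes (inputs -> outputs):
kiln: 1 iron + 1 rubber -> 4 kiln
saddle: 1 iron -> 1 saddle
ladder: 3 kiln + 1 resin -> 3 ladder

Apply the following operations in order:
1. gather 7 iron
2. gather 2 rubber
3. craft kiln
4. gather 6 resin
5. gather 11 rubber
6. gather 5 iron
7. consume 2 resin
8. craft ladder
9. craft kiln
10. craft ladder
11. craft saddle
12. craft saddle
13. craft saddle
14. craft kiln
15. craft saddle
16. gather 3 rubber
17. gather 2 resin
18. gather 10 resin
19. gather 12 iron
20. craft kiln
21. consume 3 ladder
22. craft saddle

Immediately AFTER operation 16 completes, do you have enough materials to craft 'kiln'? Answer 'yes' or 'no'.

Answer: yes

Derivation:
After 1 (gather 7 iron): iron=7
After 2 (gather 2 rubber): iron=7 rubber=2
After 3 (craft kiln): iron=6 kiln=4 rubber=1
After 4 (gather 6 resin): iron=6 kiln=4 resin=6 rubber=1
After 5 (gather 11 rubber): iron=6 kiln=4 resin=6 rubber=12
After 6 (gather 5 iron): iron=11 kiln=4 resin=6 rubber=12
After 7 (consume 2 resin): iron=11 kiln=4 resin=4 rubber=12
After 8 (craft ladder): iron=11 kiln=1 ladder=3 resin=3 rubber=12
After 9 (craft kiln): iron=10 kiln=5 ladder=3 resin=3 rubber=11
After 10 (craft ladder): iron=10 kiln=2 ladder=6 resin=2 rubber=11
After 11 (craft saddle): iron=9 kiln=2 ladder=6 resin=2 rubber=11 saddle=1
After 12 (craft saddle): iron=8 kiln=2 ladder=6 resin=2 rubber=11 saddle=2
After 13 (craft saddle): iron=7 kiln=2 ladder=6 resin=2 rubber=11 saddle=3
After 14 (craft kiln): iron=6 kiln=6 ladder=6 resin=2 rubber=10 saddle=3
After 15 (craft saddle): iron=5 kiln=6 ladder=6 resin=2 rubber=10 saddle=4
After 16 (gather 3 rubber): iron=5 kiln=6 ladder=6 resin=2 rubber=13 saddle=4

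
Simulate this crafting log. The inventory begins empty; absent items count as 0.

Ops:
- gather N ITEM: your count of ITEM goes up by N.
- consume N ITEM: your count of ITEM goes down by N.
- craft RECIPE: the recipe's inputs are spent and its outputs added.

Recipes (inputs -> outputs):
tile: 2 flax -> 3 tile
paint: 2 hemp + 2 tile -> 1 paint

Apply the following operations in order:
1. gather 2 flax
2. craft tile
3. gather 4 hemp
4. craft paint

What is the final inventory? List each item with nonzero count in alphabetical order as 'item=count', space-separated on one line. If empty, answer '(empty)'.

Answer: hemp=2 paint=1 tile=1

Derivation:
After 1 (gather 2 flax): flax=2
After 2 (craft tile): tile=3
After 3 (gather 4 hemp): hemp=4 tile=3
After 4 (craft paint): hemp=2 paint=1 tile=1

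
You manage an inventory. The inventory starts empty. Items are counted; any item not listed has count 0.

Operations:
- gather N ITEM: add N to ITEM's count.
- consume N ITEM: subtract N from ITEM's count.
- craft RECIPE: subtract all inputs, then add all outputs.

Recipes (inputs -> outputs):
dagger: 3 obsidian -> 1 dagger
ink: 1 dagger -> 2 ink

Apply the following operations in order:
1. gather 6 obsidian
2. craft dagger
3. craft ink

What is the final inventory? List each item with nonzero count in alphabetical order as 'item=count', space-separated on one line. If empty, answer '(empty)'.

After 1 (gather 6 obsidian): obsidian=6
After 2 (craft dagger): dagger=1 obsidian=3
After 3 (craft ink): ink=2 obsidian=3

Answer: ink=2 obsidian=3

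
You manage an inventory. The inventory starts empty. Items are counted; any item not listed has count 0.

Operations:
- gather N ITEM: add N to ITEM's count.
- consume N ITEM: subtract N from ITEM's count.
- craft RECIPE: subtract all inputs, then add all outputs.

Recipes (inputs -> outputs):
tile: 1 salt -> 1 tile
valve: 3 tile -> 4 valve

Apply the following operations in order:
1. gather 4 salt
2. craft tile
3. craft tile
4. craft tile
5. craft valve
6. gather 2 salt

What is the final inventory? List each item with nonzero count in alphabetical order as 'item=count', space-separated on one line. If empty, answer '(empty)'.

Answer: salt=3 valve=4

Derivation:
After 1 (gather 4 salt): salt=4
After 2 (craft tile): salt=3 tile=1
After 3 (craft tile): salt=2 tile=2
After 4 (craft tile): salt=1 tile=3
After 5 (craft valve): salt=1 valve=4
After 6 (gather 2 salt): salt=3 valve=4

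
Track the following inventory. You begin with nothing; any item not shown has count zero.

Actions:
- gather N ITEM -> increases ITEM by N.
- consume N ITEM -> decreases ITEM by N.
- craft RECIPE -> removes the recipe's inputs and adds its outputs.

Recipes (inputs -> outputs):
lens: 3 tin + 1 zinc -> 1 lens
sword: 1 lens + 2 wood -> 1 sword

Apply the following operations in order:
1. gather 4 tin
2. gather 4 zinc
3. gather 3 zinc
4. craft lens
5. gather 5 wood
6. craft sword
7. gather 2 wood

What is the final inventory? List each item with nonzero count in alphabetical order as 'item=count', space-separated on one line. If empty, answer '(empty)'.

Answer: sword=1 tin=1 wood=5 zinc=6

Derivation:
After 1 (gather 4 tin): tin=4
After 2 (gather 4 zinc): tin=4 zinc=4
After 3 (gather 3 zinc): tin=4 zinc=7
After 4 (craft lens): lens=1 tin=1 zinc=6
After 5 (gather 5 wood): lens=1 tin=1 wood=5 zinc=6
After 6 (craft sword): sword=1 tin=1 wood=3 zinc=6
After 7 (gather 2 wood): sword=1 tin=1 wood=5 zinc=6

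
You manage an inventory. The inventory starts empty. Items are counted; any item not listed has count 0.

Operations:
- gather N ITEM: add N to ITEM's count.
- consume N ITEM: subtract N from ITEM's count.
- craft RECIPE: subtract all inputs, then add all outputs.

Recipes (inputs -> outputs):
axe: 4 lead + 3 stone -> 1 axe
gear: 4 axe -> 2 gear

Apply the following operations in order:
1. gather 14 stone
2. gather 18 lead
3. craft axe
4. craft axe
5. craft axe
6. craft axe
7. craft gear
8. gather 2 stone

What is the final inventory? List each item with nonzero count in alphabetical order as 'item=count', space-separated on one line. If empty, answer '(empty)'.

Answer: gear=2 lead=2 stone=4

Derivation:
After 1 (gather 14 stone): stone=14
After 2 (gather 18 lead): lead=18 stone=14
After 3 (craft axe): axe=1 lead=14 stone=11
After 4 (craft axe): axe=2 lead=10 stone=8
After 5 (craft axe): axe=3 lead=6 stone=5
After 6 (craft axe): axe=4 lead=2 stone=2
After 7 (craft gear): gear=2 lead=2 stone=2
After 8 (gather 2 stone): gear=2 lead=2 stone=4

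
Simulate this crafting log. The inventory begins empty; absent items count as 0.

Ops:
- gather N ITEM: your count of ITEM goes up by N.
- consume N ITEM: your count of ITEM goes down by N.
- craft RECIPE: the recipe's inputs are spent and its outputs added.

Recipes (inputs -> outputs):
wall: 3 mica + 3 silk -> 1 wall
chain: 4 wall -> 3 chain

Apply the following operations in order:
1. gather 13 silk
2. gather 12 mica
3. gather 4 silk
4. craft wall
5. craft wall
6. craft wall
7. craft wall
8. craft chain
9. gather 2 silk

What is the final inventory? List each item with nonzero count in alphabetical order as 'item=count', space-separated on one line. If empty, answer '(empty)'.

Answer: chain=3 silk=7

Derivation:
After 1 (gather 13 silk): silk=13
After 2 (gather 12 mica): mica=12 silk=13
After 3 (gather 4 silk): mica=12 silk=17
After 4 (craft wall): mica=9 silk=14 wall=1
After 5 (craft wall): mica=6 silk=11 wall=2
After 6 (craft wall): mica=3 silk=8 wall=3
After 7 (craft wall): silk=5 wall=4
After 8 (craft chain): chain=3 silk=5
After 9 (gather 2 silk): chain=3 silk=7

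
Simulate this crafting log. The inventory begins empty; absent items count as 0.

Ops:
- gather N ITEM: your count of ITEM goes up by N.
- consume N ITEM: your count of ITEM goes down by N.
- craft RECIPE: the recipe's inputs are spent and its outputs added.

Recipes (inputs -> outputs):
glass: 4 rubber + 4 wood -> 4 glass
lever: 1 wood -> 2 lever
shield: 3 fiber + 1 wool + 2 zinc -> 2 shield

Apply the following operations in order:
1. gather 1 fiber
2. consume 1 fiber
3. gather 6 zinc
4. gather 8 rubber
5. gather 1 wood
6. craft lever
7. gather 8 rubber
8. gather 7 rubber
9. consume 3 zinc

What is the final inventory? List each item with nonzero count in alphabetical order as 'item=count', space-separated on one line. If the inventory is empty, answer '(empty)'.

After 1 (gather 1 fiber): fiber=1
After 2 (consume 1 fiber): (empty)
After 3 (gather 6 zinc): zinc=6
After 4 (gather 8 rubber): rubber=8 zinc=6
After 5 (gather 1 wood): rubber=8 wood=1 zinc=6
After 6 (craft lever): lever=2 rubber=8 zinc=6
After 7 (gather 8 rubber): lever=2 rubber=16 zinc=6
After 8 (gather 7 rubber): lever=2 rubber=23 zinc=6
After 9 (consume 3 zinc): lever=2 rubber=23 zinc=3

Answer: lever=2 rubber=23 zinc=3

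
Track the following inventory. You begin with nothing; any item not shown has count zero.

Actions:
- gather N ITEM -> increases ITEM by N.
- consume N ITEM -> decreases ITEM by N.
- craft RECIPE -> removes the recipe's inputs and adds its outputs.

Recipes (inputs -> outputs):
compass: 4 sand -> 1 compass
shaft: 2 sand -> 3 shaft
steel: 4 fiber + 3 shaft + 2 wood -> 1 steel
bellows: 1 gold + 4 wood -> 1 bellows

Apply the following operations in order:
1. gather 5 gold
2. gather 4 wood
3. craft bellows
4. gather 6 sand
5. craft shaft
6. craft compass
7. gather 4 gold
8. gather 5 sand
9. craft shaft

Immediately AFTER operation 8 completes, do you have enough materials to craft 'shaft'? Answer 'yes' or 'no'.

After 1 (gather 5 gold): gold=5
After 2 (gather 4 wood): gold=5 wood=4
After 3 (craft bellows): bellows=1 gold=4
After 4 (gather 6 sand): bellows=1 gold=4 sand=6
After 5 (craft shaft): bellows=1 gold=4 sand=4 shaft=3
After 6 (craft compass): bellows=1 compass=1 gold=4 shaft=3
After 7 (gather 4 gold): bellows=1 compass=1 gold=8 shaft=3
After 8 (gather 5 sand): bellows=1 compass=1 gold=8 sand=5 shaft=3

Answer: yes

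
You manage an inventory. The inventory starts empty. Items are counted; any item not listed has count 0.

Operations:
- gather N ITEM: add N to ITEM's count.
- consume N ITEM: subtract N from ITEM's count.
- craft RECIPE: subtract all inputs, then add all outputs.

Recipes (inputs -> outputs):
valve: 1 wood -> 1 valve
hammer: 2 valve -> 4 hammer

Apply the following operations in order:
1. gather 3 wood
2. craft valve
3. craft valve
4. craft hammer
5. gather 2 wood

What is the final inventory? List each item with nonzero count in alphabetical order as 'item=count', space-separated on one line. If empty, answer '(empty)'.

Answer: hammer=4 wood=3

Derivation:
After 1 (gather 3 wood): wood=3
After 2 (craft valve): valve=1 wood=2
After 3 (craft valve): valve=2 wood=1
After 4 (craft hammer): hammer=4 wood=1
After 5 (gather 2 wood): hammer=4 wood=3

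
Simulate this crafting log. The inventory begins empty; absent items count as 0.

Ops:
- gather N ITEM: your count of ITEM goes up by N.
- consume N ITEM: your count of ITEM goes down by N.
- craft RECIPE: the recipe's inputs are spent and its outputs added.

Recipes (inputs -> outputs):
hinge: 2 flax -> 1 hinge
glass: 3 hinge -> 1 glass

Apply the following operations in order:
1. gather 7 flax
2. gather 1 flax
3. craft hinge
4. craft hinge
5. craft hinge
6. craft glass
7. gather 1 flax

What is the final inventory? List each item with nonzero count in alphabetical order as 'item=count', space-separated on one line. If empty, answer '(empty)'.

After 1 (gather 7 flax): flax=7
After 2 (gather 1 flax): flax=8
After 3 (craft hinge): flax=6 hinge=1
After 4 (craft hinge): flax=4 hinge=2
After 5 (craft hinge): flax=2 hinge=3
After 6 (craft glass): flax=2 glass=1
After 7 (gather 1 flax): flax=3 glass=1

Answer: flax=3 glass=1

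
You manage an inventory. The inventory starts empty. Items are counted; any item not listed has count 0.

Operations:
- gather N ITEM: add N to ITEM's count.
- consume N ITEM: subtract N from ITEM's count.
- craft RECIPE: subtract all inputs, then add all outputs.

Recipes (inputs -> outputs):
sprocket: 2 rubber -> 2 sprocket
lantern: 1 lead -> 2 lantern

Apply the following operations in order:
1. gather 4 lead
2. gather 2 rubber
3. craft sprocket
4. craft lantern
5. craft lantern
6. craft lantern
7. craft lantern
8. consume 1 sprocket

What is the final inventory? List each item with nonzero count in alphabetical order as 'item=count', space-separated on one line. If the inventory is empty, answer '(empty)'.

After 1 (gather 4 lead): lead=4
After 2 (gather 2 rubber): lead=4 rubber=2
After 3 (craft sprocket): lead=4 sprocket=2
After 4 (craft lantern): lantern=2 lead=3 sprocket=2
After 5 (craft lantern): lantern=4 lead=2 sprocket=2
After 6 (craft lantern): lantern=6 lead=1 sprocket=2
After 7 (craft lantern): lantern=8 sprocket=2
After 8 (consume 1 sprocket): lantern=8 sprocket=1

Answer: lantern=8 sprocket=1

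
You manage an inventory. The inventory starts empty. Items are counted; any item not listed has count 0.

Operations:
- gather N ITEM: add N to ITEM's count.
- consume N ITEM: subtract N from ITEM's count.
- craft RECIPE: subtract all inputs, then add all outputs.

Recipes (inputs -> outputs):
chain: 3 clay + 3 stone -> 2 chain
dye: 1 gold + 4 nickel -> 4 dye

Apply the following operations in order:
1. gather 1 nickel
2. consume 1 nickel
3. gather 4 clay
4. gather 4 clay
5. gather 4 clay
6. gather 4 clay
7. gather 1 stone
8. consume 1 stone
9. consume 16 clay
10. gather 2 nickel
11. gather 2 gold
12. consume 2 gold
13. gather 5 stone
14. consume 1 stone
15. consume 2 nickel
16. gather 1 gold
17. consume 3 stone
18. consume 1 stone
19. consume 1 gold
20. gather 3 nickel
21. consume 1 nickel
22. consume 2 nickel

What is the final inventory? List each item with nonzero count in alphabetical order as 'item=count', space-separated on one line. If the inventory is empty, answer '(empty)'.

After 1 (gather 1 nickel): nickel=1
After 2 (consume 1 nickel): (empty)
After 3 (gather 4 clay): clay=4
After 4 (gather 4 clay): clay=8
After 5 (gather 4 clay): clay=12
After 6 (gather 4 clay): clay=16
After 7 (gather 1 stone): clay=16 stone=1
After 8 (consume 1 stone): clay=16
After 9 (consume 16 clay): (empty)
After 10 (gather 2 nickel): nickel=2
After 11 (gather 2 gold): gold=2 nickel=2
After 12 (consume 2 gold): nickel=2
After 13 (gather 5 stone): nickel=2 stone=5
After 14 (consume 1 stone): nickel=2 stone=4
After 15 (consume 2 nickel): stone=4
After 16 (gather 1 gold): gold=1 stone=4
After 17 (consume 3 stone): gold=1 stone=1
After 18 (consume 1 stone): gold=1
After 19 (consume 1 gold): (empty)
After 20 (gather 3 nickel): nickel=3
After 21 (consume 1 nickel): nickel=2
After 22 (consume 2 nickel): (empty)

Answer: (empty)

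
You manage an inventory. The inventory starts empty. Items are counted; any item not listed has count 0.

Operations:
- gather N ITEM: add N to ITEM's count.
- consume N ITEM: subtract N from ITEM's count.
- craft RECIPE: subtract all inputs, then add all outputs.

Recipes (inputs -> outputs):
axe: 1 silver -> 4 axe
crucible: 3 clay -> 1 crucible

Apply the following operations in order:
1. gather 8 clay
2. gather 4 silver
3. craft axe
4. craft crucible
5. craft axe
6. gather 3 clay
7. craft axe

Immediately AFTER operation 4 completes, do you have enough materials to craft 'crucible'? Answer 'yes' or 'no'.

Answer: yes

Derivation:
After 1 (gather 8 clay): clay=8
After 2 (gather 4 silver): clay=8 silver=4
After 3 (craft axe): axe=4 clay=8 silver=3
After 4 (craft crucible): axe=4 clay=5 crucible=1 silver=3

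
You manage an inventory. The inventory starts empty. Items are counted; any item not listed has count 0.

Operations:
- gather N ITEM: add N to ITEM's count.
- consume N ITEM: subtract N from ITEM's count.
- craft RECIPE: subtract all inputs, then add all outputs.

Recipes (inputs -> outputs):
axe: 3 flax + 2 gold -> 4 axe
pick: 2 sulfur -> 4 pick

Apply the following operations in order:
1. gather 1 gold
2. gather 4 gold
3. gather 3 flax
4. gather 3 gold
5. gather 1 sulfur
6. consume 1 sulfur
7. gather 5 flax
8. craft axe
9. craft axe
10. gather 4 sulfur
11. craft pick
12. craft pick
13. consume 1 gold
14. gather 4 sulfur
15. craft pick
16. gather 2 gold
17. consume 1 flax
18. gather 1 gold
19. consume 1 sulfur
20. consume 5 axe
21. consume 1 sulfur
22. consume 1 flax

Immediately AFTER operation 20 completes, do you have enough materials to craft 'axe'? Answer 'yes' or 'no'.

Answer: no

Derivation:
After 1 (gather 1 gold): gold=1
After 2 (gather 4 gold): gold=5
After 3 (gather 3 flax): flax=3 gold=5
After 4 (gather 3 gold): flax=3 gold=8
After 5 (gather 1 sulfur): flax=3 gold=8 sulfur=1
After 6 (consume 1 sulfur): flax=3 gold=8
After 7 (gather 5 flax): flax=8 gold=8
After 8 (craft axe): axe=4 flax=5 gold=6
After 9 (craft axe): axe=8 flax=2 gold=4
After 10 (gather 4 sulfur): axe=8 flax=2 gold=4 sulfur=4
After 11 (craft pick): axe=8 flax=2 gold=4 pick=4 sulfur=2
After 12 (craft pick): axe=8 flax=2 gold=4 pick=8
After 13 (consume 1 gold): axe=8 flax=2 gold=3 pick=8
After 14 (gather 4 sulfur): axe=8 flax=2 gold=3 pick=8 sulfur=4
After 15 (craft pick): axe=8 flax=2 gold=3 pick=12 sulfur=2
After 16 (gather 2 gold): axe=8 flax=2 gold=5 pick=12 sulfur=2
After 17 (consume 1 flax): axe=8 flax=1 gold=5 pick=12 sulfur=2
After 18 (gather 1 gold): axe=8 flax=1 gold=6 pick=12 sulfur=2
After 19 (consume 1 sulfur): axe=8 flax=1 gold=6 pick=12 sulfur=1
After 20 (consume 5 axe): axe=3 flax=1 gold=6 pick=12 sulfur=1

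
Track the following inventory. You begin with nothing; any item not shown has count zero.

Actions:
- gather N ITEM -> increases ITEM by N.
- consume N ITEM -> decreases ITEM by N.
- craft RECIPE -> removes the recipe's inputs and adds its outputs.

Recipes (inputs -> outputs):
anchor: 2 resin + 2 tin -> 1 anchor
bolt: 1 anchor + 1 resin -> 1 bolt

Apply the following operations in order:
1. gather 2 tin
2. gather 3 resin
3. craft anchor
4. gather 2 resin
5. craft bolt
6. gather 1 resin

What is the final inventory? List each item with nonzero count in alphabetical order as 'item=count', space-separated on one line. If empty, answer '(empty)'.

After 1 (gather 2 tin): tin=2
After 2 (gather 3 resin): resin=3 tin=2
After 3 (craft anchor): anchor=1 resin=1
After 4 (gather 2 resin): anchor=1 resin=3
After 5 (craft bolt): bolt=1 resin=2
After 6 (gather 1 resin): bolt=1 resin=3

Answer: bolt=1 resin=3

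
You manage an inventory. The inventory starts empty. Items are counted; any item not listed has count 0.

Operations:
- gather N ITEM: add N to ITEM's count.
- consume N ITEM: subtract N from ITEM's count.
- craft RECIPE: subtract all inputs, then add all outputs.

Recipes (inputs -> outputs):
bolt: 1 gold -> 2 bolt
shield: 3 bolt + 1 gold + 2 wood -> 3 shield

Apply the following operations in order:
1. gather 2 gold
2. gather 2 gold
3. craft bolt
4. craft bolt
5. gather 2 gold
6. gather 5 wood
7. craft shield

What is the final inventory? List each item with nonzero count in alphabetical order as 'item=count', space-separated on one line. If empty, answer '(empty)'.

Answer: bolt=1 gold=3 shield=3 wood=3

Derivation:
After 1 (gather 2 gold): gold=2
After 2 (gather 2 gold): gold=4
After 3 (craft bolt): bolt=2 gold=3
After 4 (craft bolt): bolt=4 gold=2
After 5 (gather 2 gold): bolt=4 gold=4
After 6 (gather 5 wood): bolt=4 gold=4 wood=5
After 7 (craft shield): bolt=1 gold=3 shield=3 wood=3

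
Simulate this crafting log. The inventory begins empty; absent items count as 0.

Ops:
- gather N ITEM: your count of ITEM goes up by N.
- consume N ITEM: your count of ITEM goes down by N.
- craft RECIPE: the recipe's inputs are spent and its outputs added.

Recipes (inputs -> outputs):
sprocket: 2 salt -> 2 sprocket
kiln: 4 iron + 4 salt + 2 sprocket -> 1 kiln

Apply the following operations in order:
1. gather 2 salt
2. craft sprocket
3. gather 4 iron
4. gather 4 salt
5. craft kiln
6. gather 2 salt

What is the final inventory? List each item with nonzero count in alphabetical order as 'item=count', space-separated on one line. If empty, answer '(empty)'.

Answer: kiln=1 salt=2

Derivation:
After 1 (gather 2 salt): salt=2
After 2 (craft sprocket): sprocket=2
After 3 (gather 4 iron): iron=4 sprocket=2
After 4 (gather 4 salt): iron=4 salt=4 sprocket=2
After 5 (craft kiln): kiln=1
After 6 (gather 2 salt): kiln=1 salt=2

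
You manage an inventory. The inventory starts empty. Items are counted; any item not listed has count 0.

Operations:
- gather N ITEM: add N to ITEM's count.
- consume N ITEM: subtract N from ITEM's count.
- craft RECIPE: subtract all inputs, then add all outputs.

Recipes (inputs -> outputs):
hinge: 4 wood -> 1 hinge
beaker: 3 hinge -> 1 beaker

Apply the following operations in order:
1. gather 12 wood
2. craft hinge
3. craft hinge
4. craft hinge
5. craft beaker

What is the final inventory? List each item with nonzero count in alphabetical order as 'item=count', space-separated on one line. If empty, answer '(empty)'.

After 1 (gather 12 wood): wood=12
After 2 (craft hinge): hinge=1 wood=8
After 3 (craft hinge): hinge=2 wood=4
After 4 (craft hinge): hinge=3
After 5 (craft beaker): beaker=1

Answer: beaker=1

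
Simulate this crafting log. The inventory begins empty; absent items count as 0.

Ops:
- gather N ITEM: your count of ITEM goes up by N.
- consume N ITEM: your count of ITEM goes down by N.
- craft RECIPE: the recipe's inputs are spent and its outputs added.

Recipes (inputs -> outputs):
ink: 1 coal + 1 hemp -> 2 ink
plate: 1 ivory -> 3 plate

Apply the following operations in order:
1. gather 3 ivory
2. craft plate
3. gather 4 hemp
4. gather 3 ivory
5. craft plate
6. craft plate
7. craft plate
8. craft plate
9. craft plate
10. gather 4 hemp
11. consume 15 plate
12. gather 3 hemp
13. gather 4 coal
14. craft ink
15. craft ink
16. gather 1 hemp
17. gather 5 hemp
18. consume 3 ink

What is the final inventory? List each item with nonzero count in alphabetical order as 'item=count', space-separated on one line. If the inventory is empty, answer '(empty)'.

After 1 (gather 3 ivory): ivory=3
After 2 (craft plate): ivory=2 plate=3
After 3 (gather 4 hemp): hemp=4 ivory=2 plate=3
After 4 (gather 3 ivory): hemp=4 ivory=5 plate=3
After 5 (craft plate): hemp=4 ivory=4 plate=6
After 6 (craft plate): hemp=4 ivory=3 plate=9
After 7 (craft plate): hemp=4 ivory=2 plate=12
After 8 (craft plate): hemp=4 ivory=1 plate=15
After 9 (craft plate): hemp=4 plate=18
After 10 (gather 4 hemp): hemp=8 plate=18
After 11 (consume 15 plate): hemp=8 plate=3
After 12 (gather 3 hemp): hemp=11 plate=3
After 13 (gather 4 coal): coal=4 hemp=11 plate=3
After 14 (craft ink): coal=3 hemp=10 ink=2 plate=3
After 15 (craft ink): coal=2 hemp=9 ink=4 plate=3
After 16 (gather 1 hemp): coal=2 hemp=10 ink=4 plate=3
After 17 (gather 5 hemp): coal=2 hemp=15 ink=4 plate=3
After 18 (consume 3 ink): coal=2 hemp=15 ink=1 plate=3

Answer: coal=2 hemp=15 ink=1 plate=3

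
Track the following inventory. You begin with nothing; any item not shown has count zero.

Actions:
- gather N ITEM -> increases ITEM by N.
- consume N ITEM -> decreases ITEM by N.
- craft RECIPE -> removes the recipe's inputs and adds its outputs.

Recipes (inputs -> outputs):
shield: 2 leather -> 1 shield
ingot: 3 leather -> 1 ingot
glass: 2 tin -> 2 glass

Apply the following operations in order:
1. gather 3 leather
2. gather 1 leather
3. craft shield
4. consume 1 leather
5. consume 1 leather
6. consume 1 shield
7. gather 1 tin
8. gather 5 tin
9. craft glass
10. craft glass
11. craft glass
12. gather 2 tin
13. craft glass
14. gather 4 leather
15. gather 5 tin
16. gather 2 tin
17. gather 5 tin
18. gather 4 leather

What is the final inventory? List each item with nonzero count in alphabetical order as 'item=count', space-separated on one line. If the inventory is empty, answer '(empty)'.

After 1 (gather 3 leather): leather=3
After 2 (gather 1 leather): leather=4
After 3 (craft shield): leather=2 shield=1
After 4 (consume 1 leather): leather=1 shield=1
After 5 (consume 1 leather): shield=1
After 6 (consume 1 shield): (empty)
After 7 (gather 1 tin): tin=1
After 8 (gather 5 tin): tin=6
After 9 (craft glass): glass=2 tin=4
After 10 (craft glass): glass=4 tin=2
After 11 (craft glass): glass=6
After 12 (gather 2 tin): glass=6 tin=2
After 13 (craft glass): glass=8
After 14 (gather 4 leather): glass=8 leather=4
After 15 (gather 5 tin): glass=8 leather=4 tin=5
After 16 (gather 2 tin): glass=8 leather=4 tin=7
After 17 (gather 5 tin): glass=8 leather=4 tin=12
After 18 (gather 4 leather): glass=8 leather=8 tin=12

Answer: glass=8 leather=8 tin=12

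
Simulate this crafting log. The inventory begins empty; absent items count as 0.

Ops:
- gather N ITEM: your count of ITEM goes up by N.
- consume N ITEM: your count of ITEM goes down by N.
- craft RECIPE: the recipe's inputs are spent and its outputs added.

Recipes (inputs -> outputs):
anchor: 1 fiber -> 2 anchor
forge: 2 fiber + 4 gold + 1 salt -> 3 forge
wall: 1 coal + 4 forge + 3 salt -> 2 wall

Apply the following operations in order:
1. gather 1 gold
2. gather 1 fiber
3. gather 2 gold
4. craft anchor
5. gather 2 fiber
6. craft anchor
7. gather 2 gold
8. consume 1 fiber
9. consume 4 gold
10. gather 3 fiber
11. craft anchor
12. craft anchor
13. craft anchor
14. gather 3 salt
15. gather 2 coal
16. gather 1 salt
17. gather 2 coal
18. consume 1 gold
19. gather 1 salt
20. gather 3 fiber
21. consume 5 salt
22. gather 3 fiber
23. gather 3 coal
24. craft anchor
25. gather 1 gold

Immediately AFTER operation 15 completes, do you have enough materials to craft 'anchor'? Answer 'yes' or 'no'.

Answer: no

Derivation:
After 1 (gather 1 gold): gold=1
After 2 (gather 1 fiber): fiber=1 gold=1
After 3 (gather 2 gold): fiber=1 gold=3
After 4 (craft anchor): anchor=2 gold=3
After 5 (gather 2 fiber): anchor=2 fiber=2 gold=3
After 6 (craft anchor): anchor=4 fiber=1 gold=3
After 7 (gather 2 gold): anchor=4 fiber=1 gold=5
After 8 (consume 1 fiber): anchor=4 gold=5
After 9 (consume 4 gold): anchor=4 gold=1
After 10 (gather 3 fiber): anchor=4 fiber=3 gold=1
After 11 (craft anchor): anchor=6 fiber=2 gold=1
After 12 (craft anchor): anchor=8 fiber=1 gold=1
After 13 (craft anchor): anchor=10 gold=1
After 14 (gather 3 salt): anchor=10 gold=1 salt=3
After 15 (gather 2 coal): anchor=10 coal=2 gold=1 salt=3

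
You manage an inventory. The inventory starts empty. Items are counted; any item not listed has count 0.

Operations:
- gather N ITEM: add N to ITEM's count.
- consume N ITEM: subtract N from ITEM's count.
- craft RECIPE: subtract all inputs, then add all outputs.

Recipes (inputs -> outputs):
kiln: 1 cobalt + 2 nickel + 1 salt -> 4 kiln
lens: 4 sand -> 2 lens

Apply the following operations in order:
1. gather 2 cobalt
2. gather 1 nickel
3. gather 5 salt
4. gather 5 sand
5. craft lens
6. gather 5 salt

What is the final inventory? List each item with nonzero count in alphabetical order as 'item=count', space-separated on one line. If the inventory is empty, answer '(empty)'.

Answer: cobalt=2 lens=2 nickel=1 salt=10 sand=1

Derivation:
After 1 (gather 2 cobalt): cobalt=2
After 2 (gather 1 nickel): cobalt=2 nickel=1
After 3 (gather 5 salt): cobalt=2 nickel=1 salt=5
After 4 (gather 5 sand): cobalt=2 nickel=1 salt=5 sand=5
After 5 (craft lens): cobalt=2 lens=2 nickel=1 salt=5 sand=1
After 6 (gather 5 salt): cobalt=2 lens=2 nickel=1 salt=10 sand=1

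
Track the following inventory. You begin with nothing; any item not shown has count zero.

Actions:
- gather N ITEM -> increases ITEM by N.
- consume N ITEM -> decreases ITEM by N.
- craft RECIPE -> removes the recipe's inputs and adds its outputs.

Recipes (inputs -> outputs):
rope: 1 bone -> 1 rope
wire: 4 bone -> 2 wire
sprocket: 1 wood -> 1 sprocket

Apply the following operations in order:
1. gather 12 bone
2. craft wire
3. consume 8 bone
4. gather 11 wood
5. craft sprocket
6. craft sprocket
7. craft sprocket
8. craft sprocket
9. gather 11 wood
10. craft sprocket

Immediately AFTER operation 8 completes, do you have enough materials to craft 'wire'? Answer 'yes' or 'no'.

After 1 (gather 12 bone): bone=12
After 2 (craft wire): bone=8 wire=2
After 3 (consume 8 bone): wire=2
After 4 (gather 11 wood): wire=2 wood=11
After 5 (craft sprocket): sprocket=1 wire=2 wood=10
After 6 (craft sprocket): sprocket=2 wire=2 wood=9
After 7 (craft sprocket): sprocket=3 wire=2 wood=8
After 8 (craft sprocket): sprocket=4 wire=2 wood=7

Answer: no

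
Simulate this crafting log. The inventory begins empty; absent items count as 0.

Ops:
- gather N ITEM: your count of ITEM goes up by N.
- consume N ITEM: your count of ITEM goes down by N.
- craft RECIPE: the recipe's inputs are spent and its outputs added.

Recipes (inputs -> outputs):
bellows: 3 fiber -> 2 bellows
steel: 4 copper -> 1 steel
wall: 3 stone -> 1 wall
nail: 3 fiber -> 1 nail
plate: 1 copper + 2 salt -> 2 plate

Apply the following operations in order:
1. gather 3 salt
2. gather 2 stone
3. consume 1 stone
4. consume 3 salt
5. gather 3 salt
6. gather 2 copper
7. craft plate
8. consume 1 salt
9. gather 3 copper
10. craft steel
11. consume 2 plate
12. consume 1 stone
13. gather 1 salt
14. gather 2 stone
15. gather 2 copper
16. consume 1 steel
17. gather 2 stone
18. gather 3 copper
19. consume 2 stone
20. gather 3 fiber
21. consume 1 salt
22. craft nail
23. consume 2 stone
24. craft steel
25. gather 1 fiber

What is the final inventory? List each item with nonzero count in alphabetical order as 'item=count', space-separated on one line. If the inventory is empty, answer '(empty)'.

Answer: copper=1 fiber=1 nail=1 steel=1

Derivation:
After 1 (gather 3 salt): salt=3
After 2 (gather 2 stone): salt=3 stone=2
After 3 (consume 1 stone): salt=3 stone=1
After 4 (consume 3 salt): stone=1
After 5 (gather 3 salt): salt=3 stone=1
After 6 (gather 2 copper): copper=2 salt=3 stone=1
After 7 (craft plate): copper=1 plate=2 salt=1 stone=1
After 8 (consume 1 salt): copper=1 plate=2 stone=1
After 9 (gather 3 copper): copper=4 plate=2 stone=1
After 10 (craft steel): plate=2 steel=1 stone=1
After 11 (consume 2 plate): steel=1 stone=1
After 12 (consume 1 stone): steel=1
After 13 (gather 1 salt): salt=1 steel=1
After 14 (gather 2 stone): salt=1 steel=1 stone=2
After 15 (gather 2 copper): copper=2 salt=1 steel=1 stone=2
After 16 (consume 1 steel): copper=2 salt=1 stone=2
After 17 (gather 2 stone): copper=2 salt=1 stone=4
After 18 (gather 3 copper): copper=5 salt=1 stone=4
After 19 (consume 2 stone): copper=5 salt=1 stone=2
After 20 (gather 3 fiber): copper=5 fiber=3 salt=1 stone=2
After 21 (consume 1 salt): copper=5 fiber=3 stone=2
After 22 (craft nail): copper=5 nail=1 stone=2
After 23 (consume 2 stone): copper=5 nail=1
After 24 (craft steel): copper=1 nail=1 steel=1
After 25 (gather 1 fiber): copper=1 fiber=1 nail=1 steel=1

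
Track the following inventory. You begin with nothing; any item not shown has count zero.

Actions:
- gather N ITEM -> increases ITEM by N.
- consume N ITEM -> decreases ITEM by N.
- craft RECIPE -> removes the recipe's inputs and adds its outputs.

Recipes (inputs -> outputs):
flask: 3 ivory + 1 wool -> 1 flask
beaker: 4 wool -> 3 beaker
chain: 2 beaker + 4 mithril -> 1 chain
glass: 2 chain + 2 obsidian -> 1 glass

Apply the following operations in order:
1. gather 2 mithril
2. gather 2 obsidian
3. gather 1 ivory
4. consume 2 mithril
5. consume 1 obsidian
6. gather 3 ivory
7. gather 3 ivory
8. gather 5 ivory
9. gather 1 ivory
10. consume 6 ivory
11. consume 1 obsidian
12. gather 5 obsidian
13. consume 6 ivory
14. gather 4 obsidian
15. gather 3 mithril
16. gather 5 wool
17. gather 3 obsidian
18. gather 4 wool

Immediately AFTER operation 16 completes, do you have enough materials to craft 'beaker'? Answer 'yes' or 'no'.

After 1 (gather 2 mithril): mithril=2
After 2 (gather 2 obsidian): mithril=2 obsidian=2
After 3 (gather 1 ivory): ivory=1 mithril=2 obsidian=2
After 4 (consume 2 mithril): ivory=1 obsidian=2
After 5 (consume 1 obsidian): ivory=1 obsidian=1
After 6 (gather 3 ivory): ivory=4 obsidian=1
After 7 (gather 3 ivory): ivory=7 obsidian=1
After 8 (gather 5 ivory): ivory=12 obsidian=1
After 9 (gather 1 ivory): ivory=13 obsidian=1
After 10 (consume 6 ivory): ivory=7 obsidian=1
After 11 (consume 1 obsidian): ivory=7
After 12 (gather 5 obsidian): ivory=7 obsidian=5
After 13 (consume 6 ivory): ivory=1 obsidian=5
After 14 (gather 4 obsidian): ivory=1 obsidian=9
After 15 (gather 3 mithril): ivory=1 mithril=3 obsidian=9
After 16 (gather 5 wool): ivory=1 mithril=3 obsidian=9 wool=5

Answer: yes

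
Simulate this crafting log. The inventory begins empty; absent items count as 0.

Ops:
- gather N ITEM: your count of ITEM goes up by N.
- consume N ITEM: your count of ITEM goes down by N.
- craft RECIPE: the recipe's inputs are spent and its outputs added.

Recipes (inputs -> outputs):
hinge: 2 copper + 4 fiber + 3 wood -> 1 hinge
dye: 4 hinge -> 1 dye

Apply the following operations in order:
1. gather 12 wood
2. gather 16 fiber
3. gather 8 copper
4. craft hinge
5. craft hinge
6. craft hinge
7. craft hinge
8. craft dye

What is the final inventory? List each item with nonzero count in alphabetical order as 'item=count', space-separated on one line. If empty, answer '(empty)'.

Answer: dye=1

Derivation:
After 1 (gather 12 wood): wood=12
After 2 (gather 16 fiber): fiber=16 wood=12
After 3 (gather 8 copper): copper=8 fiber=16 wood=12
After 4 (craft hinge): copper=6 fiber=12 hinge=1 wood=9
After 5 (craft hinge): copper=4 fiber=8 hinge=2 wood=6
After 6 (craft hinge): copper=2 fiber=4 hinge=3 wood=3
After 7 (craft hinge): hinge=4
After 8 (craft dye): dye=1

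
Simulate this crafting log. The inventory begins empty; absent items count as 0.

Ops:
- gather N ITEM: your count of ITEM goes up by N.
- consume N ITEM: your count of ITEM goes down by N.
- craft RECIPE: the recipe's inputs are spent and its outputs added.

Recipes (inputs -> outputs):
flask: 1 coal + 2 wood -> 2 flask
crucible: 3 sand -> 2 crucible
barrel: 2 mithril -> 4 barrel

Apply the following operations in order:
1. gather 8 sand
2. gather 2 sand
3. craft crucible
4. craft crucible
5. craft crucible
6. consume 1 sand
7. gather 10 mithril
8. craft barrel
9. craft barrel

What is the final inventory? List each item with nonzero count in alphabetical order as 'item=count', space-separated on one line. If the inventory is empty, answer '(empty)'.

After 1 (gather 8 sand): sand=8
After 2 (gather 2 sand): sand=10
After 3 (craft crucible): crucible=2 sand=7
After 4 (craft crucible): crucible=4 sand=4
After 5 (craft crucible): crucible=6 sand=1
After 6 (consume 1 sand): crucible=6
After 7 (gather 10 mithril): crucible=6 mithril=10
After 8 (craft barrel): barrel=4 crucible=6 mithril=8
After 9 (craft barrel): barrel=8 crucible=6 mithril=6

Answer: barrel=8 crucible=6 mithril=6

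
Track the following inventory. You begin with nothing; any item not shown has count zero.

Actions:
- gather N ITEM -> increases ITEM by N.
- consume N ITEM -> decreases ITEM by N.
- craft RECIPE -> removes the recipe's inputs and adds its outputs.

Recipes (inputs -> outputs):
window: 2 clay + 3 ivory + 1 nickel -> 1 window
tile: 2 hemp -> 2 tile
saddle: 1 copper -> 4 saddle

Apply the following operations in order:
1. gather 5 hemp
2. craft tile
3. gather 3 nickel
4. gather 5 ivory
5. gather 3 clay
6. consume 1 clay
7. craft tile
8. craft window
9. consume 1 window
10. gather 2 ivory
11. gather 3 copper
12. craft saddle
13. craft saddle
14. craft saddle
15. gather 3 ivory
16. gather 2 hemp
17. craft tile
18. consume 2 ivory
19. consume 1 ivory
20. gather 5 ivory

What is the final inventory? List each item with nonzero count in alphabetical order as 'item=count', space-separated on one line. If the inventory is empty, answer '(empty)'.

After 1 (gather 5 hemp): hemp=5
After 2 (craft tile): hemp=3 tile=2
After 3 (gather 3 nickel): hemp=3 nickel=3 tile=2
After 4 (gather 5 ivory): hemp=3 ivory=5 nickel=3 tile=2
After 5 (gather 3 clay): clay=3 hemp=3 ivory=5 nickel=3 tile=2
After 6 (consume 1 clay): clay=2 hemp=3 ivory=5 nickel=3 tile=2
After 7 (craft tile): clay=2 hemp=1 ivory=5 nickel=3 tile=4
After 8 (craft window): hemp=1 ivory=2 nickel=2 tile=4 window=1
After 9 (consume 1 window): hemp=1 ivory=2 nickel=2 tile=4
After 10 (gather 2 ivory): hemp=1 ivory=4 nickel=2 tile=4
After 11 (gather 3 copper): copper=3 hemp=1 ivory=4 nickel=2 tile=4
After 12 (craft saddle): copper=2 hemp=1 ivory=4 nickel=2 saddle=4 tile=4
After 13 (craft saddle): copper=1 hemp=1 ivory=4 nickel=2 saddle=8 tile=4
After 14 (craft saddle): hemp=1 ivory=4 nickel=2 saddle=12 tile=4
After 15 (gather 3 ivory): hemp=1 ivory=7 nickel=2 saddle=12 tile=4
After 16 (gather 2 hemp): hemp=3 ivory=7 nickel=2 saddle=12 tile=4
After 17 (craft tile): hemp=1 ivory=7 nickel=2 saddle=12 tile=6
After 18 (consume 2 ivory): hemp=1 ivory=5 nickel=2 saddle=12 tile=6
After 19 (consume 1 ivory): hemp=1 ivory=4 nickel=2 saddle=12 tile=6
After 20 (gather 5 ivory): hemp=1 ivory=9 nickel=2 saddle=12 tile=6

Answer: hemp=1 ivory=9 nickel=2 saddle=12 tile=6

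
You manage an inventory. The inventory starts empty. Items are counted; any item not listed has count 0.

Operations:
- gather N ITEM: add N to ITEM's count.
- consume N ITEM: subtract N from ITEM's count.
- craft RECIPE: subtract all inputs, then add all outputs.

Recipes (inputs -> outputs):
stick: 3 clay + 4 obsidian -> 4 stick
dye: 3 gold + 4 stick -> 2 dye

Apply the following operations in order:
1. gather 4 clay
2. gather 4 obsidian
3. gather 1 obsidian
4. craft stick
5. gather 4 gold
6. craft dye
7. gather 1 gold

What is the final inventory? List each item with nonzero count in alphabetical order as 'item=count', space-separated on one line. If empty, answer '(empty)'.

After 1 (gather 4 clay): clay=4
After 2 (gather 4 obsidian): clay=4 obsidian=4
After 3 (gather 1 obsidian): clay=4 obsidian=5
After 4 (craft stick): clay=1 obsidian=1 stick=4
After 5 (gather 4 gold): clay=1 gold=4 obsidian=1 stick=4
After 6 (craft dye): clay=1 dye=2 gold=1 obsidian=1
After 7 (gather 1 gold): clay=1 dye=2 gold=2 obsidian=1

Answer: clay=1 dye=2 gold=2 obsidian=1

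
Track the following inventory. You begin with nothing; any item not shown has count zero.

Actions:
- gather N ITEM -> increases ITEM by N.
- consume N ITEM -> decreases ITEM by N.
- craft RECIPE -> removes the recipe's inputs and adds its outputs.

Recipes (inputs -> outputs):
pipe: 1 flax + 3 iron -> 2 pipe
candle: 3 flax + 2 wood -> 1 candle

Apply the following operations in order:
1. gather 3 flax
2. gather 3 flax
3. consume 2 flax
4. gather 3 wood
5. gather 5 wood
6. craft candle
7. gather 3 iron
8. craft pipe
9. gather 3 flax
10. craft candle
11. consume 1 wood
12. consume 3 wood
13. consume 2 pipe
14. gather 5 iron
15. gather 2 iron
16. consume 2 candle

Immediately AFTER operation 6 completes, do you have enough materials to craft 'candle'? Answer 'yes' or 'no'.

Answer: no

Derivation:
After 1 (gather 3 flax): flax=3
After 2 (gather 3 flax): flax=6
After 3 (consume 2 flax): flax=4
After 4 (gather 3 wood): flax=4 wood=3
After 5 (gather 5 wood): flax=4 wood=8
After 6 (craft candle): candle=1 flax=1 wood=6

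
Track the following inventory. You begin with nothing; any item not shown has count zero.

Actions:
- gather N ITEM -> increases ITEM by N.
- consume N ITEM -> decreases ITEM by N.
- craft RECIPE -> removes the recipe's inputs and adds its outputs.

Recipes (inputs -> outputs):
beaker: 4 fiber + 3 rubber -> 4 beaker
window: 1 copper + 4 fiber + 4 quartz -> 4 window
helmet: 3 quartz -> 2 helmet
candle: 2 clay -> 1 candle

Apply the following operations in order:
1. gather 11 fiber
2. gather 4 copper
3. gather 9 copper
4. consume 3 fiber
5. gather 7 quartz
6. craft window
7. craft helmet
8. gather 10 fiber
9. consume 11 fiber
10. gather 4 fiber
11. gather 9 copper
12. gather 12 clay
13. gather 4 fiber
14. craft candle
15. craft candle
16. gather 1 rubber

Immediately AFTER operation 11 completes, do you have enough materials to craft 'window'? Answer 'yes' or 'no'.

Answer: no

Derivation:
After 1 (gather 11 fiber): fiber=11
After 2 (gather 4 copper): copper=4 fiber=11
After 3 (gather 9 copper): copper=13 fiber=11
After 4 (consume 3 fiber): copper=13 fiber=8
After 5 (gather 7 quartz): copper=13 fiber=8 quartz=7
After 6 (craft window): copper=12 fiber=4 quartz=3 window=4
After 7 (craft helmet): copper=12 fiber=4 helmet=2 window=4
After 8 (gather 10 fiber): copper=12 fiber=14 helmet=2 window=4
After 9 (consume 11 fiber): copper=12 fiber=3 helmet=2 window=4
After 10 (gather 4 fiber): copper=12 fiber=7 helmet=2 window=4
After 11 (gather 9 copper): copper=21 fiber=7 helmet=2 window=4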